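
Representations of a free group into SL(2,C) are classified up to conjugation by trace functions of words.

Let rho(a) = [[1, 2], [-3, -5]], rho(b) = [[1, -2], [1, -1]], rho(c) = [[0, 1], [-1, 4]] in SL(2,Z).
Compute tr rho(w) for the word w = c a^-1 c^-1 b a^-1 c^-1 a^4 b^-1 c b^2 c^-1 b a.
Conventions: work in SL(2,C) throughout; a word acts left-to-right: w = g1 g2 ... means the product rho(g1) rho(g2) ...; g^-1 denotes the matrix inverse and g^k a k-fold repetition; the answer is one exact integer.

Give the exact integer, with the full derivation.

2118716

rho(c) = [[0, 1], [-1, 4]]
... * rho(a^-1) = [[-5, -2], [3, 1]]  ->  [[3, 1], [17, 6]]
... * rho(c^-1) = [[4, -1], [1, 0]]  ->  [[13, -3], [74, -17]]
... * rho(b) = [[1, -2], [1, -1]]  ->  [[10, -23], [57, -131]]
... * rho(a^-1) = [[-5, -2], [3, 1]]  ->  [[-119, -43], [-678, -245]]
... * rho(c^-1) = [[4, -1], [1, 0]]  ->  [[-519, 119], [-2957, 678]]
... * rho(a) = [[1, 2], [-3, -5]]  ->  [[-876, -1633], [-4991, -9304]]
... * rho(a) = [[1, 2], [-3, -5]]  ->  [[4023, 6413], [22921, 36538]]
... * rho(a) = [[1, 2], [-3, -5]]  ->  [[-15216, -24019], [-86693, -136848]]
... * rho(a) = [[1, 2], [-3, -5]]  ->  [[56841, 89663], [323851, 510854]]
... * rho(b^-1) = [[-1, 2], [-1, 1]]  ->  [[-146504, 203345], [-834705, 1158556]]
... * rho(c) = [[0, 1], [-1, 4]]  ->  [[-203345, 666876], [-1158556, 3799519]]
... * rho(b) = [[1, -2], [1, -1]]  ->  [[463531, -260186], [2640963, -1482407]]
... * rho(b) = [[1, -2], [1, -1]]  ->  [[203345, -666876], [1158556, -3799519]]
... * rho(c^-1) = [[4, -1], [1, 0]]  ->  [[146504, -203345], [834705, -1158556]]
... * rho(b) = [[1, -2], [1, -1]]  ->  [[-56841, -89663], [-323851, -510854]]
... * rho(a) = [[1, 2], [-3, -5]]  ->  [[212148, 334633], [1208711, 1906568]]
tr = 212148 + 1906568 = 2118716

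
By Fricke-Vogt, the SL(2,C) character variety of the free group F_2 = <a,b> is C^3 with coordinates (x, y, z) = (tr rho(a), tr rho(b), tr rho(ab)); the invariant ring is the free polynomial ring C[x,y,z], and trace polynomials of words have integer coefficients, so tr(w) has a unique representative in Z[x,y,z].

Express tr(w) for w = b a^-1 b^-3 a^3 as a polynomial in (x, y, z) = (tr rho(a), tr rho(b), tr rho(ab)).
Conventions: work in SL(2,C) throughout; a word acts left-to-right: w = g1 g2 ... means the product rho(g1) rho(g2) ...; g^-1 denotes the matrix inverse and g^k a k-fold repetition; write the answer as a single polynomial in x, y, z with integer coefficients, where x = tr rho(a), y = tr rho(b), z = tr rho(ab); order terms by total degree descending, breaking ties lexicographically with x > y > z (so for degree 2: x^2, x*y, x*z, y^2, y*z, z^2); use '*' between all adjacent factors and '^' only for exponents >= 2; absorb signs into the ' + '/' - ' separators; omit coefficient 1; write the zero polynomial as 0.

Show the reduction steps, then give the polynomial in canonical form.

and tr(a^2 b) = tr(a) tr(b a) - tr(b) = x*z - y
tr(a^2) = tr(a) tr(a) - tr(1) = x^2 - 2
and tr(a b^2 a) = tr(b) tr(a^2 b) - tr(a^2) = x*y*z - x^2 - y^2 + 2
tr(a b^2) = tr(b) tr(a b) - tr(a) = y*z - x
next, tr(b a^3 b) = tr(a) tr(a b^2 a) - tr(a b^2) = x^2*y*z - x^3 - x*y^2 - y*z + 3*x
next, tr(b a b a) = tr(a b) tr(a b) - tr(1)   [split at repeated a] = z^2 - 2
tr(a b a b a) = tr(a) tr(b a b a) - tr(b a b) = x*z^2 - y*z - x
tr(b a^3 b a) = tr(a) tr(a b a b a) - tr(a b a b) = x^2*z^2 - x*y*z - x^2 - z^2 + 2
tr(a^3 b a^-1 b) = tr(b a^3 b) tr(a) - tr(b a^3 b a) = x^3*y*z - x^4 - x^2*y^2 - x^2*z^2 + 4*x^2 + z^2 - 2
and tr(a^3 b a^-1 b^-1) = tr(a^3 b a^-1) tr(b) - tr(a^3 b a^-1 b) = -x^3*y*z + x^4 + x^2*y^2 + x^2*z^2 + x*y*z - 4*x^2 - y^2 - z^2 + 2
and tr(a^3 b a^-1 b^-2) = tr(a^3 b a^-1 b^-1) tr(b) - tr(a^3 b a^-1) = -x^3*y^2*z + x^4*y + x^2*y^3 + x^2*y*z^2 + x*y^2*z - 4*x^2*y - y^3 - y*z^2 - x*z + 3*y
next, tr(b a^-1 b^-3 a^3) = tr(a^3 b a^-1 b^-2) tr(b) - tr(a^3 b a^-1 b^-1) = -x^3*y^3*z + x^4*y^2 + x^2*y^4 + x^2*y^2*z^2 + x^3*y*z + x*y^3*z - x^4 - 5*x^2*y^2 - x^2*z^2 - y^4 - y^2*z^2 - 2*x*y*z + 4*x^2 + 4*y^2 + z^2 - 2

-x^3*y^3*z + x^4*y^2 + x^2*y^4 + x^2*y^2*z^2 + x^3*y*z + x*y^3*z - x^4 - 5*x^2*y^2 - x^2*z^2 - y^4 - y^2*z^2 - 2*x*y*z + 4*x^2 + 4*y^2 + z^2 - 2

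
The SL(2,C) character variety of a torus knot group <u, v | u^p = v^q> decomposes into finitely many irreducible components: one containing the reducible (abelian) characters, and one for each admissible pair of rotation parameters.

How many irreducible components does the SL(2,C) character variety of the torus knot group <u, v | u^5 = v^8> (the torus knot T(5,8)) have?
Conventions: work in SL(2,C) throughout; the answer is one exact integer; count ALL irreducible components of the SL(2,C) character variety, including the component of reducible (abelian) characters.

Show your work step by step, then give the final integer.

15

In the torus knot group T(5,8), u^5 = v^8 is central, so an irreducible representation sends it to +I or -I (Schur).
This locks tr(u) to 2*cos(pi*alpha/5), alpha in 1..4, and tr(v) to 2*cos(pi*beta/8), beta in 1..7, on each component of irreducible characters.
The two central values (-1)^alpha I and (-1)^beta I must be the same matrix, so alpha and beta share a parity.
count pairs: odd alpha (2 choices) x odd beta (4), plus even alpha (2) x even beta (3): 2*4 + 2*3 = 14.
That is 14 components of irreducible characters, and with the reducible (abelian) component the total is 15.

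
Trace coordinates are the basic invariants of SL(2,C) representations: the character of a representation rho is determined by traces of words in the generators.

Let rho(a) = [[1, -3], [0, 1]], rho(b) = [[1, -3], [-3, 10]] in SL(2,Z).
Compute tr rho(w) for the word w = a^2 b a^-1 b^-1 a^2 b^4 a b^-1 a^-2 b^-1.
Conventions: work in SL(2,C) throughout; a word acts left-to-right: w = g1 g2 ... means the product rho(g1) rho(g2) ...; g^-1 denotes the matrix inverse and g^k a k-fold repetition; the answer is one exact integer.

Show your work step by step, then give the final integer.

rho(a) = [[1, -3], [0, 1]]
... * rho(a) = [[1, -3], [0, 1]]  ->  [[1, -6], [0, 1]]
... * rho(b) = [[1, -3], [-3, 10]]  ->  [[19, -63], [-3, 10]]
... * rho(a^-1) = [[1, 3], [0, 1]]  ->  [[19, -6], [-3, 1]]
... * rho(b^-1) = [[10, 3], [3, 1]]  ->  [[172, 51], [-27, -8]]
... * rho(a) = [[1, -3], [0, 1]]  ->  [[172, -465], [-27, 73]]
... * rho(a) = [[1, -3], [0, 1]]  ->  [[172, -981], [-27, 154]]
... * rho(b) = [[1, -3], [-3, 10]]  ->  [[3115, -10326], [-489, 1621]]
... * rho(b) = [[1, -3], [-3, 10]]  ->  [[34093, -112605], [-5352, 17677]]
... * rho(b) = [[1, -3], [-3, 10]]  ->  [[371908, -1228329], [-58383, 192826]]
... * rho(b) = [[1, -3], [-3, 10]]  ->  [[4056895, -13399014], [-636861, 2103409]]
... * rho(a) = [[1, -3], [0, 1]]  ->  [[4056895, -25569699], [-636861, 4013992]]
... * rho(b^-1) = [[10, 3], [3, 1]]  ->  [[-36140147, -13399014], [5673366, 2103409]]
... * rho(a^-1) = [[1, 3], [0, 1]]  ->  [[-36140147, -121819455], [5673366, 19123507]]
... * rho(a^-1) = [[1, 3], [0, 1]]  ->  [[-36140147, -230239896], [5673366, 36143605]]
... * rho(b^-1) = [[10, 3], [3, 1]]  ->  [[-1052121158, -338660337], [165164475, 53163703]]
tr = -1052121158 + 53163703 = -998957455

-998957455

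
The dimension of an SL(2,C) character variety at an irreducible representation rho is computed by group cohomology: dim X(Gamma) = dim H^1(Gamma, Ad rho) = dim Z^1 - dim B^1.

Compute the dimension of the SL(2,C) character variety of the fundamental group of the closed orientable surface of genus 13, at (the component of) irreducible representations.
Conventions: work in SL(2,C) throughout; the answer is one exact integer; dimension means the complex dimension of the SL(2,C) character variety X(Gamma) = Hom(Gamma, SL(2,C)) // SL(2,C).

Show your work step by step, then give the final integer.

72

The genus-13 surface group: 2g = 26 generators, one relator prod [a_i, b_i].
Unconstrained cocycle data is one sl_2 vector per generator (78 dimensions), cut by the relator condition d_2(z) = 0.
d_2 is surjective at irreducible rho (its cokernel H^2 is dual to H^0 = 0), so dim Z^1 = 78 - 3 = 75.
dim B^1 = 3 (coboundaries, injective at irreducible rho).
Hence dim X = 75 - 3 = 72.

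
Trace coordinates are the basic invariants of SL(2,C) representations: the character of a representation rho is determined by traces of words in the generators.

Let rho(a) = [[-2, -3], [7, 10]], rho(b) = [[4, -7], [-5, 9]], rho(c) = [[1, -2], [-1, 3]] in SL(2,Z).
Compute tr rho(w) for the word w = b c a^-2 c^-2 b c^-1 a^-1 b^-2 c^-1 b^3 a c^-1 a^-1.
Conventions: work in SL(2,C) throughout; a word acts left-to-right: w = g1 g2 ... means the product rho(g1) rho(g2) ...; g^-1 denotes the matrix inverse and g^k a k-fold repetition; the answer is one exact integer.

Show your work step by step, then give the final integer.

rho(b) = [[4, -7], [-5, 9]]
... * rho(c) = [[1, -2], [-1, 3]]  ->  [[11, -29], [-14, 37]]
... * rho(a^-1) = [[10, 3], [-7, -2]]  ->  [[313, 91], [-399, -116]]
... * rho(a^-1) = [[10, 3], [-7, -2]]  ->  [[2493, 757], [-3178, -965]]
... * rho(c^-1) = [[3, 2], [1, 1]]  ->  [[8236, 5743], [-10499, -7321]]
... * rho(c^-1) = [[3, 2], [1, 1]]  ->  [[30451, 22215], [-38818, -28319]]
... * rho(b) = [[4, -7], [-5, 9]]  ->  [[10729, -13222], [-13677, 16855]]
... * rho(c^-1) = [[3, 2], [1, 1]]  ->  [[18965, 8236], [-24176, -10499]]
... * rho(a^-1) = [[10, 3], [-7, -2]]  ->  [[131998, 40423], [-168267, -51530]]
... * rho(b^-1) = [[9, 7], [5, 4]]  ->  [[1390097, 1085678], [-1772053, -1383989]]
... * rho(b^-1) = [[9, 7], [5, 4]]  ->  [[17939263, 14073391], [-22868422, -17940327]]
... * rho(c^-1) = [[3, 2], [1, 1]]  ->  [[67891180, 49951917], [-86545593, -63677171]]
... * rho(b) = [[4, -7], [-5, 9]]  ->  [[21805135, -25671007], [-27796517, 32724612]]
... * rho(b) = [[4, -7], [-5, 9]]  ->  [[215575575, -383675008], [-274809128, 489097127]]
... * rho(b) = [[4, -7], [-5, 9]]  ->  [[2780677340, -4962104097], [-3544722147, 6325538039]]
... * rho(a) = [[-2, -3], [7, 10]]  ->  [[-40296083359, -57963072990], [51368210567, 73889546831]]
... * rho(c^-1) = [[3, 2], [1, 1]]  ->  [[-178851323067, -138555239708], [227994178532, 176625967965]]
... * rho(a^-1) = [[10, 3], [-7, -2]]  ->  [[-818626552714, -259443489785], [1043560009565, 330730599666]]
tr = -818626552714 + 330730599666 = -487895953048

-487895953048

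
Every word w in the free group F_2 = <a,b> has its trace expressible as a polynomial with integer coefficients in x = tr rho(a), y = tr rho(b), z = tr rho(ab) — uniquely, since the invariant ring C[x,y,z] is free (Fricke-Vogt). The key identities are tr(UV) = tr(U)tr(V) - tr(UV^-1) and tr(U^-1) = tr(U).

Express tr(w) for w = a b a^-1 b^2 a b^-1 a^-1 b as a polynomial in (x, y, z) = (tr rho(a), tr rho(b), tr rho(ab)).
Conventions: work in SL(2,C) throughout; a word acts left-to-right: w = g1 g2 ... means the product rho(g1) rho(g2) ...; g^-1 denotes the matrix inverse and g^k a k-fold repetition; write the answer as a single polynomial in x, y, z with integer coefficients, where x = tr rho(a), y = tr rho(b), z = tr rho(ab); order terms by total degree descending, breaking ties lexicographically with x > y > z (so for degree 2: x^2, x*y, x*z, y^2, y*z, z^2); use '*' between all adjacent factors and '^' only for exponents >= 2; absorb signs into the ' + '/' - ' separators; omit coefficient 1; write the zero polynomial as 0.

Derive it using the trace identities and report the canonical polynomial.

-x^2*y^3*z^2 + 2*x^3*y^2*z + x*y^4*z + 2*x*y^2*z^3 - x^4*y - x^2*y^3 - 2*x^2*y*z^2 - y^3*z^2 - y*z^4 - 4*x*y^2*z + 4*x^2*y + y^3 + 4*y*z^2 - 3*y

tr(a b^2) = tr(b)*tr(a b) - tr(a)  (reduce the b square) = y*z - x
next, tr(b^2 a b) = tr(b)*tr(a b^2) - tr(a b)  (reduce the b square) = y^2*z - x*y - z
next, tr(b^3 a b) = tr(b)*tr(b^2 a b) - tr(b^2 a)  (reduce the b square) = y^3*z - x*y^2 - 2*y*z + x
tr(a b a b) = tr(b a)*tr(b a) - tr(1)  (split on b) = z^2 - 2
and tr(a b a) = tr(a)*tr(b a) - tr(b)  (reduce the a square) = x*z - y
tr(b a b a b) = tr(b)*tr(a b a b) - tr(a b a)  (reduce the b square) = y*z^2 - x*z - y
next, tr(b^3 a b a) = tr(b)*tr(b a b a b) - tr(b a b a)  (reduce the b square) = y^2*z^2 - x*y*z - y^2 - z^2 + 2
tr(b a b a^-1 b^2) = tr(b^3 a b)*tr(a) - tr(b^3 a b a)  (eliminate a^-1) = x*y^3*z - x^2*y^2 - y^2*z^2 - x*y*z + x^2 + y^2 + z^2 - 2
tr(b^2) = tr(b)*tr(b) - tr(1)  (reduce the b square) = y^2 - 2
tr(a b^2 a) = tr(a)*tr(b^2 a) - tr(b^2)  (reduce the a square) = x*y*z - x^2 - y^2 + 2
next, tr(a b^2 a b^2) = tr(b)*tr(a b^2 a b) - tr(a b^2 a)  (reduce the b square) = y^2*z^2 - 2*x*y*z + x^2 - 2
next, tr(b^2 a b^2 a b) = tr(b)*tr(a b^2 a b^2) - tr(a b^2 a b)  (reduce the b square) = y^3*z^2 - 2*x*y^2*z + x^2*y - y*z^2 + x*z - y
tr(a b a b a b) = tr(a b)*tr(a b a b) - tr(a^-1 b^-1)  (split on a) = z^3 - 3*z
tr(a b a b a) = tr(a)*tr(b a b a) - tr(b a b)  (reduce the a square) = x*z^2 - y*z - x
next, tr(a b^2 a b a b) = tr(b)*tr(a b a b a b) - tr(a b a b a)  (reduce the b square) = y*z^3 - x*z^2 - 2*y*z + x
and tr(a b a^2) = tr(a)*tr(b a^2) - tr(b a)  (reduce the a square) = x^2*z - x*y - z
and tr(a b^2 a b a) = tr(b)*tr(a b a^2 b) - tr(a b a^2)  (reduce the b square) = x*y*z^2 - x^2*z - y^2*z + z
next, tr(b^2 a b^2 a b a) = tr(b)*tr(a b^2 a b a b) - tr(a b^2 a b a)  (reduce the b square) = y^2*z^3 - 2*x*y*z^2 + x^2*z - y^2*z + x*y - z
tr(b a b a^-1 b^2 a b) = tr(b^2 a b^2 a b)*tr(a) - tr(b^2 a b^2 a b a)  (eliminate a^-1) = x*y^3*z^2 - 2*x^2*y^2*z - y^2*z^3 + x^3*y + x*y*z^2 + y^2*z - 2*x*y + z
and tr(b^2 a b a b a b) = tr(b)*tr(a b a b a b^2) - tr(a b a b a b)  (reduce the b square) = y^2*z^3 - x*y*z^2 - 2*y^2*z - z^3 + x*y + 3*z
tr(a b a b a b a b) = tr(a b a b a b)*tr(a b) - tr(b a b a)  (split on a) = z^4 - 4*z^2 + 2
tr(a b a b a b a) = tr(a)*tr(b a b a b a) - tr(b a b a b)  (reduce the a square) = x*z^3 - y*z^2 - 2*x*z + y
tr(b^2 a b a b a b a) = tr(b)*tr(a b a b a b a b) - tr(a b a b a b a)  (reduce the b square) = y*z^4 - x*z^3 - 3*y*z^2 + 2*x*z + y
tr(b a b a^-1 b^2 a b a) = tr(b^2 a b a b a b)*tr(a) - tr(b^2 a b a b a b a)  (eliminate a^-1) = x*y^2*z^3 - x^2*y*z^2 - y*z^4 - 2*x*y^2*z + x^2*y + 3*y*z^2 + x*z - y
next, tr(a^-1 b a b a^-1 b^2 a b) = tr(b a b a^-1 b^2 a b)*tr(a) - tr(b a b a^-1 b^2 a b a)  (eliminate a^-1) = x^2*y^3*z^2 - 2*x^3*y^2*z - 2*x*y^2*z^3 + x^4*y + 2*x^2*y*z^2 + y*z^4 + 3*x*y^2*z - 3*x^2*y - 3*y*z^2 + y
tr(a b a^-1 b^2 a b^-1 a^-1 b) = tr(a^-1 b a b a^-1 b^2 a)*tr(b) - tr(a^-1 b a b a^-1 b^2 a b)  (eliminate b^-1) = -x^2*y^3*z^2 + 2*x^3*y^2*z + x*y^4*z + 2*x*y^2*z^3 - x^4*y - x^2*y^3 - 2*x^2*y*z^2 - y^3*z^2 - y*z^4 - 4*x*y^2*z + 4*x^2*y + y^3 + 4*y*z^2 - 3*y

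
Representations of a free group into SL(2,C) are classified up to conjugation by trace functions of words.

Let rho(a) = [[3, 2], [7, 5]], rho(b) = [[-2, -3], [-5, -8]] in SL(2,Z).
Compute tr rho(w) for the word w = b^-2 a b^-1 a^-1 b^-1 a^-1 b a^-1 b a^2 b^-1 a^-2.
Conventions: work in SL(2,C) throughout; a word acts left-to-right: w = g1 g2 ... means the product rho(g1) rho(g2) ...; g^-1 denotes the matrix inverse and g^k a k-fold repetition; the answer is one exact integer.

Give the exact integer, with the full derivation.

1742206928

rho(b^-1) = [[-8, 3], [5, -2]]
... * rho(b^-1) = [[-8, 3], [5, -2]]  ->  [[79, -30], [-50, 19]]
... * rho(a) = [[3, 2], [7, 5]]  ->  [[27, 8], [-17, -5]]
... * rho(b^-1) = [[-8, 3], [5, -2]]  ->  [[-176, 65], [111, -41]]
... * rho(a^-1) = [[5, -2], [-7, 3]]  ->  [[-1335, 547], [842, -345]]
... * rho(b^-1) = [[-8, 3], [5, -2]]  ->  [[13415, -5099], [-8461, 3216]]
... * rho(a^-1) = [[5, -2], [-7, 3]]  ->  [[102768, -42127], [-64817, 26570]]
... * rho(b) = [[-2, -3], [-5, -8]]  ->  [[5099, 28712], [-3216, -18109]]
... * rho(a^-1) = [[5, -2], [-7, 3]]  ->  [[-175489, 75938], [110683, -47895]]
... * rho(b) = [[-2, -3], [-5, -8]]  ->  [[-28712, -81037], [18109, 51111]]
... * rho(a) = [[3, 2], [7, 5]]  ->  [[-653395, -462609], [412104, 291773]]
... * rho(a) = [[3, 2], [7, 5]]  ->  [[-5198448, -3619835], [3278723, 2283073]]
... * rho(b^-1) = [[-8, 3], [5, -2]]  ->  [[23488409, -8355674], [-14814419, 5270023]]
... * rho(a^-1) = [[5, -2], [-7, 3]]  ->  [[175931763, -72043840], [-110962256, 45438907]]
... * rho(a^-1) = [[5, -2], [-7, 3]]  ->  [[1383965695, -567995046], [-872883629, 358241233]]
tr = 1383965695 + 358241233 = 1742206928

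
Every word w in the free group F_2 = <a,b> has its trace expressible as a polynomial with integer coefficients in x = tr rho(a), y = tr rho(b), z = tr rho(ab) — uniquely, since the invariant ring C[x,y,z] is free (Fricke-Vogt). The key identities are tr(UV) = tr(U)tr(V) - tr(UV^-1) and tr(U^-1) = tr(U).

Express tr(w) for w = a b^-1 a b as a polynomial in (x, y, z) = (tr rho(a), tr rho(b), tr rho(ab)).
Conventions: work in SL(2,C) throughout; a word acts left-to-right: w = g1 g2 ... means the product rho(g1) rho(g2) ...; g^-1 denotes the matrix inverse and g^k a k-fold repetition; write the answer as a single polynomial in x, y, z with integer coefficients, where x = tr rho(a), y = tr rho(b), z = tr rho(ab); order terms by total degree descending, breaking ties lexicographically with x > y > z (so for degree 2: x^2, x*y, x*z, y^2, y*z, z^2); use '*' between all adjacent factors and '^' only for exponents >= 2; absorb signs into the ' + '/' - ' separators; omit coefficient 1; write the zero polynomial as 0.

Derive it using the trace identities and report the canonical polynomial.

x*y*z - y^2 - z^2 + 2

use: tr(a b a) = tr(a)*tr(b a) - tr(b)  (reduce the a square) = x*z - y
apply: tr(a b a b) = tr(a b)*tr(a b) - tr(1)  (split on a) = z^2 - 2
tr(a b^-1 a b) = tr(a b a)*tr(b) - tr(a b a b)  (eliminate b^-1) = x*y*z - y^2 - z^2 + 2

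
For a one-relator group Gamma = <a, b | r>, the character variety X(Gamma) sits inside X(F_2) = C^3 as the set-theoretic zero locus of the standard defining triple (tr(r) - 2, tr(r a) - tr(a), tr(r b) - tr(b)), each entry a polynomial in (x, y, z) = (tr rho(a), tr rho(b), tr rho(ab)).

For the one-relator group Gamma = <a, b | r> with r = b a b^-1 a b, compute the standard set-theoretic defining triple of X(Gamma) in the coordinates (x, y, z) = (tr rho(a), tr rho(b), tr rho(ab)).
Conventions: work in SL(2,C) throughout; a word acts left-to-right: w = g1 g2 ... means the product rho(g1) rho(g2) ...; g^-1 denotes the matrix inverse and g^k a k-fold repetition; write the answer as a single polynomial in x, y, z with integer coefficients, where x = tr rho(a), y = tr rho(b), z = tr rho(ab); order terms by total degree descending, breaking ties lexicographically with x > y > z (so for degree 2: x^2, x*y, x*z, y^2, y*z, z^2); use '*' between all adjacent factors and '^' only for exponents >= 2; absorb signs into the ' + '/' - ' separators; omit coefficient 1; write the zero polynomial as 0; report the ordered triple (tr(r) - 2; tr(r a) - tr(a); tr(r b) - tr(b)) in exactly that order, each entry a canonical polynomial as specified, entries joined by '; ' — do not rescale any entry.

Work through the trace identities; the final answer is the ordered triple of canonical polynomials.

x*y^2*z - x^2*y - y^3 - y*z^2 + x*z + 3*y - 2; x*y*z^2 - y^2*z - z^3 - x*y - x + 3*z; x*y^3*z - x^2*y^2 - y^4 - y^2*z^2 + 4*y^2 + z^2 - y - 2

tr(b^2 a) = tr(b) tr(a b) - tr(a)  (reduce the b square) = y*z - x
tr(b^2) = tr(b) tr(b) - tr(1)  (reduce the b square) = y^2 - 2
tr(a b^2 a) = tr(a) tr(b^2 a) - tr(b^2)  (reduce the a square) = x*y*z - x^2 - y^2 + 2
tr(a b a b) = tr(b a) tr(b a) - tr(1)  (split on b) = z^2 - 2
tr(a b a) = tr(a) tr(b a) - tr(b)  (reduce the a square) = x*z - y
tr(a b^2 a b) = tr(b) tr(a b a b) - tr(a b a)  (reduce the b square) = y*z^2 - x*z - y
tr(b a b^-1 a b) = tr(a b^2 a) tr(b) - tr(a b^2 a b)  (eliminate b^-1) = x*y^2*z - x^2*y - y^3 - y*z^2 + x*z + 3*y
tr(a b a b a) = tr(a) tr(b a b a) - tr(b a b)   [square of a] = x*z^2 - y*z - x
tr(a b a b a b) = tr(b a b a) tr(b a) - tr(a b)   [split at a repeated b] = z^3 - 3*z
tr(b a b^-1 a b a) = tr(a b a b a) tr(b) - tr(a b a b a b)   [inverse elimination on b] = x*y*z^2 - y^2*z - z^3 - x*y + 3*z
tr(a b^3 a) = tr(b) tr(b a^2 b) - tr(b a^2)   [square of b] = x*y^2*z - x^2*y - y^3 - x*z + 3*y
tr(a b^3 a b) = tr(b) tr(a b a b^2) - tr(a b a b)   [square of b] = y^2*z^2 - x*y*z - y^2 - z^2 + 2
tr(b a b^-1 a b^2) = tr(a b^3 a) tr(b) - tr(a b^3 a b)   [inverse elimination on b] = x*y^3*z - x^2*y^2 - y^4 - y^2*z^2 + 4*y^2 + z^2 - 2
assemble the triple (tr(r) - 2; tr(r a) - x; tr(r b) - y)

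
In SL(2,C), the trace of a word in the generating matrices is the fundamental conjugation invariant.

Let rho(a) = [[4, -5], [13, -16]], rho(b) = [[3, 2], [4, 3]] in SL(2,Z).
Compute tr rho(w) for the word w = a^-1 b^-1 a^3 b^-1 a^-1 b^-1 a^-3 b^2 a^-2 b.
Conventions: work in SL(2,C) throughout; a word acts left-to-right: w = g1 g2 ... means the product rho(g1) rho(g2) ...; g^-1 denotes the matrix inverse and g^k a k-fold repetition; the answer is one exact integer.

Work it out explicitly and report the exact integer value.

rho(a^-1) = [[-16, 5], [-13, 4]]
... * rho(b^-1) = [[3, -2], [-4, 3]]  ->  [[-68, 47], [-55, 38]]
... * rho(a) = [[4, -5], [13, -16]]  ->  [[339, -412], [274, -333]]
... * rho(a) = [[4, -5], [13, -16]]  ->  [[-4000, 4897], [-3233, 3958]]
... * rho(a) = [[4, -5], [13, -16]]  ->  [[47661, -58352], [38522, -47163]]
... * rho(b^-1) = [[3, -2], [-4, 3]]  ->  [[376391, -270378], [304218, -218533]]
... * rho(a^-1) = [[-16, 5], [-13, 4]]  ->  [[-2507342, 800443], [-2026559, 646958]]
... * rho(b^-1) = [[3, -2], [-4, 3]]  ->  [[-10723798, 7416013], [-8667509, 5993992]]
... * rho(a^-1) = [[-16, 5], [-13, 4]]  ->  [[75172599, -23954938], [60758248, -19361577]]
... * rho(a^-1) = [[-16, 5], [-13, 4]]  ->  [[-891347390, 280043243], [-720431467, 226344932]]
... * rho(a^-1) = [[-16, 5], [-13, 4]]  ->  [[10620996081, -3336563978], [8584419356, -2696777607]]
... * rho(b) = [[3, 2], [4, 3]]  ->  [[18516732331, 11232300228], [14966147640, 9078505891]]
... * rho(b) = [[3, 2], [4, 3]]  ->  [[100479397905, 70730365346], [81212466484, 57167812953]]
... * rho(a^-1) = [[-16, 5], [-13, 4]]  ->  [[-2527165115978, 785318450909], [-2042581032133, 634733584232]]
... * rho(a^-1) = [[-16, 5], [-13, 4]]  ->  [[30225501993831, -9494551776254], [24429759919112, -7673970823737]]
... * rho(b) = [[3, 2], [4, 3]]  ->  [[52698298876477, 31967348658900], [42593396462388, 25837607367013]]
tr = 52698298876477 + 25837607367013 = 78535906243490

78535906243490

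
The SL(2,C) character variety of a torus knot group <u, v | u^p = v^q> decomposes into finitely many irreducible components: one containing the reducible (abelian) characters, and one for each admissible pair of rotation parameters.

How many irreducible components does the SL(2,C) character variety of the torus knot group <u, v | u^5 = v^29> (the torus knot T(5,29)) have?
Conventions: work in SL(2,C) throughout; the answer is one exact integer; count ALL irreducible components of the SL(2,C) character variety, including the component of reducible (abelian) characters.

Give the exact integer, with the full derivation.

57

In the torus knot group T(5,29), u^5 = v^29 is central, so an irreducible representation sends it to +I or -I (Schur).
This locks tr(u) to 2*cos(pi*alpha/5), alpha in 1..4, and tr(v) to 2*cos(pi*beta/29), beta in 1..28, on each component of irreducible characters.
The two central values (-1)^alpha I and (-1)^beta I must be the same matrix, so alpha and beta share a parity.
Enumerate parity-matched pairs: 2*14 odd-odd plus 2*14 even-even gives 56.
Total: 56 irreducible-character components + 1 reducible (abelian) component = 57.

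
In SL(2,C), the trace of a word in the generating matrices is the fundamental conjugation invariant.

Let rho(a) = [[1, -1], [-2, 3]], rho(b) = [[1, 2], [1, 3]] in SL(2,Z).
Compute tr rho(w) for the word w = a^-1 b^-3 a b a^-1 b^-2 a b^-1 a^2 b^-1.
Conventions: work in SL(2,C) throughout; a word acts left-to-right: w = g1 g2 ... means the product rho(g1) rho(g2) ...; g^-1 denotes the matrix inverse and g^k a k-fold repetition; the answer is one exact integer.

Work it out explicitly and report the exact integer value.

-2478649

rho(a^-1) = [[3, 1], [2, 1]]
... * rho(b^-1) = [[3, -2], [-1, 1]]  ->  [[8, -5], [5, -3]]
... * rho(b^-1) = [[3, -2], [-1, 1]]  ->  [[29, -21], [18, -13]]
... * rho(b^-1) = [[3, -2], [-1, 1]]  ->  [[108, -79], [67, -49]]
... * rho(a) = [[1, -1], [-2, 3]]  ->  [[266, -345], [165, -214]]
... * rho(b) = [[1, 2], [1, 3]]  ->  [[-79, -503], [-49, -312]]
... * rho(a^-1) = [[3, 1], [2, 1]]  ->  [[-1243, -582], [-771, -361]]
... * rho(b^-1) = [[3, -2], [-1, 1]]  ->  [[-3147, 1904], [-1952, 1181]]
... * rho(b^-1) = [[3, -2], [-1, 1]]  ->  [[-11345, 8198], [-7037, 5085]]
... * rho(a) = [[1, -1], [-2, 3]]  ->  [[-27741, 35939], [-17207, 22292]]
... * rho(b^-1) = [[3, -2], [-1, 1]]  ->  [[-119162, 91421], [-73913, 56706]]
... * rho(a) = [[1, -1], [-2, 3]]  ->  [[-302004, 393425], [-187325, 244031]]
... * rho(a) = [[1, -1], [-2, 3]]  ->  [[-1088854, 1482279], [-675387, 919418]]
... * rho(b^-1) = [[3, -2], [-1, 1]]  ->  [[-4748841, 3659987], [-2945579, 2270192]]
tr = -4748841 + 2270192 = -2478649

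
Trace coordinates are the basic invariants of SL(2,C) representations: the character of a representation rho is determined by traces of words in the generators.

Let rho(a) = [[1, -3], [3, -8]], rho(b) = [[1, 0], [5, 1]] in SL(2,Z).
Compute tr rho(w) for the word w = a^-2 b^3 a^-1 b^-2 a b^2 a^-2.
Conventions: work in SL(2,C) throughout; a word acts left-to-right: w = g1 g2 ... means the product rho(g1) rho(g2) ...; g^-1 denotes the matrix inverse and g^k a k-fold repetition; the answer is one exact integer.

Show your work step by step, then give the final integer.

-11372398

rho(a^-1) = [[-8, 3], [-3, 1]]
... * rho(a^-1) = [[-8, 3], [-3, 1]]  ->  [[55, -21], [21, -8]]
... * rho(b) = [[1, 0], [5, 1]]  ->  [[-50, -21], [-19, -8]]
... * rho(b) = [[1, 0], [5, 1]]  ->  [[-155, -21], [-59, -8]]
... * rho(b) = [[1, 0], [5, 1]]  ->  [[-260, -21], [-99, -8]]
... * rho(a^-1) = [[-8, 3], [-3, 1]]  ->  [[2143, -801], [816, -305]]
... * rho(b^-1) = [[1, 0], [-5, 1]]  ->  [[6148, -801], [2341, -305]]
... * rho(b^-1) = [[1, 0], [-5, 1]]  ->  [[10153, -801], [3866, -305]]
... * rho(a) = [[1, -3], [3, -8]]  ->  [[7750, -24051], [2951, -9158]]
... * rho(b) = [[1, 0], [5, 1]]  ->  [[-112505, -24051], [-42839, -9158]]
... * rho(b) = [[1, 0], [5, 1]]  ->  [[-232760, -24051], [-88629, -9158]]
... * rho(a^-1) = [[-8, 3], [-3, 1]]  ->  [[1934233, -722331], [736506, -275045]]
... * rho(a^-1) = [[-8, 3], [-3, 1]]  ->  [[-13306871, 5080368], [-5066913, 1934473]]
tr = -13306871 + 1934473 = -11372398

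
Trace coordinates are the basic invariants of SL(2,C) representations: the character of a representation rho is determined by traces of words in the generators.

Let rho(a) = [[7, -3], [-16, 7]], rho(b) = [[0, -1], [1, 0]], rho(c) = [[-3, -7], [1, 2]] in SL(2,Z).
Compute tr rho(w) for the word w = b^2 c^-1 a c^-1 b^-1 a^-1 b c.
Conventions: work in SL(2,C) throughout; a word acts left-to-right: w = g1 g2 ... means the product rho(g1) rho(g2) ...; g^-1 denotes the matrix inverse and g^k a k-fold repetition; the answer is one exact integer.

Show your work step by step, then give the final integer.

rho(b) = [[0, -1], [1, 0]]
... * rho(b) = [[0, -1], [1, 0]]  ->  [[-1, 0], [0, -1]]
... * rho(c^-1) = [[2, 7], [-1, -3]]  ->  [[-2, -7], [1, 3]]
... * rho(a) = [[7, -3], [-16, 7]]  ->  [[98, -43], [-41, 18]]
... * rho(c^-1) = [[2, 7], [-1, -3]]  ->  [[239, 815], [-100, -341]]
... * rho(b^-1) = [[0, 1], [-1, 0]]  ->  [[-815, 239], [341, -100]]
... * rho(a^-1) = [[7, 3], [16, 7]]  ->  [[-1881, -772], [787, 323]]
... * rho(b) = [[0, -1], [1, 0]]  ->  [[-772, 1881], [323, -787]]
... * rho(c) = [[-3, -7], [1, 2]]  ->  [[4197, 9166], [-1756, -3835]]
tr = 4197 + -3835 = 362

362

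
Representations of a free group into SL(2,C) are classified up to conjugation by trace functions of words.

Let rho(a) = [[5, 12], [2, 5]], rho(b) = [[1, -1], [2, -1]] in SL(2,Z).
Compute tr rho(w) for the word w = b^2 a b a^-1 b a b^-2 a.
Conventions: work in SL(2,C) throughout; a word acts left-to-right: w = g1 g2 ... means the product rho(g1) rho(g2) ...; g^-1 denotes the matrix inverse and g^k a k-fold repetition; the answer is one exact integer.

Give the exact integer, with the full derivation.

rho(b) = [[1, -1], [2, -1]]
... * rho(b) = [[1, -1], [2, -1]]  ->  [[-1, 0], [0, -1]]
... * rho(a) = [[5, 12], [2, 5]]  ->  [[-5, -12], [-2, -5]]
... * rho(b) = [[1, -1], [2, -1]]  ->  [[-29, 17], [-12, 7]]
... * rho(a^-1) = [[5, -12], [-2, 5]]  ->  [[-179, 433], [-74, 179]]
... * rho(b) = [[1, -1], [2, -1]]  ->  [[687, -254], [284, -105]]
... * rho(a) = [[5, 12], [2, 5]]  ->  [[2927, 6974], [1210, 2883]]
... * rho(b^-1) = [[-1, 1], [-2, 1]]  ->  [[-16875, 9901], [-6976, 4093]]
... * rho(b^-1) = [[-1, 1], [-2, 1]]  ->  [[-2927, -6974], [-1210, -2883]]
... * rho(a) = [[5, 12], [2, 5]]  ->  [[-28583, -69994], [-11816, -28935]]
tr = -28583 + -28935 = -57518

-57518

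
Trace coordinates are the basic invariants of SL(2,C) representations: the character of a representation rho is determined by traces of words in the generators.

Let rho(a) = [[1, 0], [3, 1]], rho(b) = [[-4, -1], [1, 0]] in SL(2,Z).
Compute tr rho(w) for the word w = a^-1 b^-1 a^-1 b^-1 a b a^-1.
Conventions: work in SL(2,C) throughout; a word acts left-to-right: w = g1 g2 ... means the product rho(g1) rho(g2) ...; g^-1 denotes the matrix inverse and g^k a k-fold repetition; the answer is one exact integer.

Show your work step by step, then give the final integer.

rho(a^-1) = [[1, 0], [-3, 1]]
... * rho(b^-1) = [[0, 1], [-1, -4]]  ->  [[0, 1], [-1, -7]]
... * rho(a^-1) = [[1, 0], [-3, 1]]  ->  [[-3, 1], [20, -7]]
... * rho(b^-1) = [[0, 1], [-1, -4]]  ->  [[-1, -7], [7, 48]]
... * rho(a) = [[1, 0], [3, 1]]  ->  [[-22, -7], [151, 48]]
... * rho(b) = [[-4, -1], [1, 0]]  ->  [[81, 22], [-556, -151]]
... * rho(a^-1) = [[1, 0], [-3, 1]]  ->  [[15, 22], [-103, -151]]
tr = 15 + -151 = -136

-136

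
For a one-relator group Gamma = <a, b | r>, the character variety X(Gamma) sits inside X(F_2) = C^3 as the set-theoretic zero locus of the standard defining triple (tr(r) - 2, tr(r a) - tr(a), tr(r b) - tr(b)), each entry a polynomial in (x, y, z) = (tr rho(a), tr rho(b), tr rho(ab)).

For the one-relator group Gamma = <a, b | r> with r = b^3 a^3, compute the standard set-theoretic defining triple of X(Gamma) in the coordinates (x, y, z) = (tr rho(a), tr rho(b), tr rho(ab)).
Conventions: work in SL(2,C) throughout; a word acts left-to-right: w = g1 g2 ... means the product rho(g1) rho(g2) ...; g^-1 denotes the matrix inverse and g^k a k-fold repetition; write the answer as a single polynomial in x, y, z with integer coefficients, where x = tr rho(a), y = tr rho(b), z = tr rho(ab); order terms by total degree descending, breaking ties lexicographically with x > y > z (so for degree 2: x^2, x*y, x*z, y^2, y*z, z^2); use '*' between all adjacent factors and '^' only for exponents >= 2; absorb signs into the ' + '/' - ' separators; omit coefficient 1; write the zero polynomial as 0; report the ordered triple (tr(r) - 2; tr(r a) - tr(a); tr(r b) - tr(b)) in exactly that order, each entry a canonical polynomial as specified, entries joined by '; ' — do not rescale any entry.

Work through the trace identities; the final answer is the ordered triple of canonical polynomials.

next, tr(a^2 b) = tr(a) * tr(b a) - tr(b)  (reduce the a square) = x*z - y
and tr(a^2) = tr(a) * tr(a) - tr(1)  (reduce the a square) = x^2 - 2
and tr(b^2 a^2) = tr(b) * tr(a^2 b) - tr(a^2)  (reduce the b square) = x*y*z - x^2 - y^2 + 2
next, tr(b^2 a) = tr(b) * tr(a b) - tr(a)  (reduce the b square) = y*z - x
tr(b a^3 b) = tr(a) * tr(b^2 a^2) - tr(b^2 a)  (reduce the a square) = x^2*y*z - x^3 - x*y^2 - y*z + 3*x
tr(b a^3) = tr(a) * tr(a b a) - tr(a b)  (reduce the a square) = x^2*z - x*y - z
tr(b^3 a^3) = tr(b) * tr(b a^3 b) - tr(b a^3)  (reduce the b square) = x^2*y^2*z - x^3*y - x*y^3 - x^2*z - y^2*z + 4*x*y + z
tr(b a^4 b) = tr(a) * tr(b^2 a^3) - tr(b^2 a^2) = x^3*y*z - x^4 - x^2*y^2 - 2*x*y*z + 4*x^2 + y^2 - 2
and tr(b a^4) = tr(a) * tr(a b a^2) - tr(a b a) = x^3*z - x^2*y - 2*x*z + y
tr(b^3 a^4) = tr(b) * tr(b a^4 b) - tr(b a^4) = x^3*y^2*z - x^4*y - x^2*y^3 - x^3*z - 2*x*y^2*z + 5*x^2*y + y^3 + 2*x*z - 3*y
tr(b a b^2) = tr(b) * tr(a b^2) - tr(a b)   [square of b] = y^2*z - x*y - z
next, tr(b^4 a) = tr(b) * tr(b a b^2) - tr(b a b)   [square of b] = y^3*z - x*y^2 - 2*y*z + x
tr(b^2) = tr(b) * tr(b) - tr(1)   [square of b] = y^2 - 2
next, tr(b^3) = tr(b) * tr(b^2) - tr(b)   [square of b] = y^3 - 3*y
tr(b^4) = tr(b) * tr(b^3) - tr(b^2)   [square of b] = y^4 - 4*y^2 + 2
and tr(b^4 a^2) = tr(a) * tr(b^4 a) - tr(b^4)   [square of a] = x*y^3*z - x^2*y^2 - y^4 - 2*x*y*z + x^2 + 4*y^2 - 2
next, tr(b^3 a^3 b) = tr(a) * tr(b^4 a^2) - tr(b^4 a)   [square of a] = x^2*y^3*z - x^3*y^2 - x*y^4 - 2*x^2*y*z - y^3*z + x^3 + 5*x*y^2 + 2*y*z - 3*x
assemble the triple (tr(r) - 2; tr(r a) - x; tr(r b) - y)

x^2*y^2*z - x^3*y - x*y^3 - x^2*z - y^2*z + 4*x*y + z - 2; x^3*y^2*z - x^4*y - x^2*y^3 - x^3*z - 2*x*y^2*z + 5*x^2*y + y^3 + 2*x*z - x - 3*y; x^2*y^3*z - x^3*y^2 - x*y^4 - 2*x^2*y*z - y^3*z + x^3 + 5*x*y^2 + 2*y*z - 3*x - y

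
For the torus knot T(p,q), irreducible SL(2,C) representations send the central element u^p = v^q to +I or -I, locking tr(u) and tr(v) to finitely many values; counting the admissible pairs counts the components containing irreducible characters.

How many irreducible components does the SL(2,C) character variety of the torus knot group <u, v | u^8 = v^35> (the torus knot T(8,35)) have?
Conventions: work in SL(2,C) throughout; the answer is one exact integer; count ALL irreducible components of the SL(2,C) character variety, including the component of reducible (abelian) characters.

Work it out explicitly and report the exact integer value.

120

In the torus knot group T(8,35), u^8 = v^35 is central, so an irreducible representation sends it to +I or -I (Schur).
So on each irreducible component the traces are pinned: tr(u) = 2*cos(pi*alpha/8) with 1 <= alpha <= 7, tr(v) = 2*cos(pi*beta/35) with 1 <= beta <= 34.
u^8 = (-1)^alpha I and v^35 = (-1)^beta I must agree, so alpha and beta have equal parity.
Counting: 4 odd alphas x 17 odd betas + 3 even alphas x 17 even betas = 68 + 51 = 119.
That is 119 components of irreducible characters, and with the reducible (abelian) component the total is 120.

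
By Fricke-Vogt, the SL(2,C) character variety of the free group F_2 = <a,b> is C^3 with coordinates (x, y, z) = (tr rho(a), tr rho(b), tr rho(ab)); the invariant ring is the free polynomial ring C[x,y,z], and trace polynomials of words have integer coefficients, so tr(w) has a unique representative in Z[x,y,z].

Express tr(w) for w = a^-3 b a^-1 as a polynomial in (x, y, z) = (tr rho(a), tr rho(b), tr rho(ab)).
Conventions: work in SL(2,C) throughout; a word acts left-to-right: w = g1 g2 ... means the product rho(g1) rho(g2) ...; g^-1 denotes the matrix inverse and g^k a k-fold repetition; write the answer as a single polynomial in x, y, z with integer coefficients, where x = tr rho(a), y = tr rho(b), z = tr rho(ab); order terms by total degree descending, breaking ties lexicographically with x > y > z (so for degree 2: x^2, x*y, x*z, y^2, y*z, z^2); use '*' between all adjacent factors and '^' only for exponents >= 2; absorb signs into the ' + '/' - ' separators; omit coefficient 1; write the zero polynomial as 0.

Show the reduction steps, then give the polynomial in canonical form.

x^4*y - x^3*z - 3*x^2*y + 2*x*z + y

tr(a^-1 b) = tr(b) * tr(a) - tr(b a) = x*y - z
tr(a^-2 b) = tr(a^-1 b) * tr(a) - tr(a^-1 b a) = x^2*y - x*z - y
tr(a^-2 b a^-1) = tr(a^-2 b) * tr(a) - tr(a^-2 b a) = x^3*y - x^2*z - 2*x*y + z
tr(a^-3 b a^-1) = tr(a^-2 b a^-1) * tr(a) - tr(a^-2 b) = x^4*y - x^3*z - 3*x^2*y + 2*x*z + y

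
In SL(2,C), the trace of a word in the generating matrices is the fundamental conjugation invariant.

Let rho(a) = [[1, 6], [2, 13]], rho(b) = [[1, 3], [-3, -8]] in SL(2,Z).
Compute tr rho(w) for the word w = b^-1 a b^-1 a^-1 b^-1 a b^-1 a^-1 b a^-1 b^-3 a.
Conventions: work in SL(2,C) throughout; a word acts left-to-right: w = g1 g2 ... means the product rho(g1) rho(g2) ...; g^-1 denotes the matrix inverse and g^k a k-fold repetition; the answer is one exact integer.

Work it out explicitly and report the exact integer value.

65459949590

rho(b^-1) = [[-8, -3], [3, 1]]
... * rho(a) = [[1, 6], [2, 13]]  ->  [[-14, -87], [5, 31]]
... * rho(b^-1) = [[-8, -3], [3, 1]]  ->  [[-149, -45], [53, 16]]
... * rho(a^-1) = [[13, -6], [-2, 1]]  ->  [[-1847, 849], [657, -302]]
... * rho(b^-1) = [[-8, -3], [3, 1]]  ->  [[17323, 6390], [-6162, -2273]]
... * rho(a) = [[1, 6], [2, 13]]  ->  [[30103, 187008], [-10708, -66521]]
... * rho(b^-1) = [[-8, -3], [3, 1]]  ->  [[320200, 96699], [-113899, -34397]]
... * rho(a^-1) = [[13, -6], [-2, 1]]  ->  [[3969202, -1824501], [-1411893, 648997]]
... * rho(b) = [[1, 3], [-3, -8]]  ->  [[9442705, 26503614], [-3358884, -9427655]]
... * rho(a^-1) = [[13, -6], [-2, 1]]  ->  [[69747937, -30152616], [-24810182, 10725649]]
... * rho(b^-1) = [[-8, -3], [3, 1]]  ->  [[-648441344, -239396427], [230658403, 85156195]]
... * rho(b^-1) = [[-8, -3], [3, 1]]  ->  [[4469341471, 1705927605], [-1589798639, -606819014]]
... * rho(b^-1) = [[-8, -3], [3, 1]]  ->  [[-30636948953, -11702096808], [10897932070, 4162576903]]
... * rho(a) = [[1, 6], [2, 13]]  ->  [[-54041142569, -335948952222], [19223085876, 119501092159]]
tr = -54041142569 + 119501092159 = 65459949590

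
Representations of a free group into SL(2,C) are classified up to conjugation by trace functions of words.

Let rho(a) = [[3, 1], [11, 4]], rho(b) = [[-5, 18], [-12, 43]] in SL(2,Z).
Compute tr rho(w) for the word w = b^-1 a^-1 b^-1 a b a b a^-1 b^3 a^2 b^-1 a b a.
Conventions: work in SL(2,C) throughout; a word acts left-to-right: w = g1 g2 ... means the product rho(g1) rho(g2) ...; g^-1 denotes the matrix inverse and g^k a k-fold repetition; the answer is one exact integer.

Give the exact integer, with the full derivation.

-71240705477160212977

rho(b^-1) = [[43, -18], [12, -5]]
... * rho(a^-1) = [[4, -1], [-11, 3]]  ->  [[370, -97], [103, -27]]
... * rho(b^-1) = [[43, -18], [12, -5]]  ->  [[14746, -6175], [4105, -1719]]
... * rho(a) = [[3, 1], [11, 4]]  ->  [[-23687, -9954], [-6594, -2771]]
... * rho(b) = [[-5, 18], [-12, 43]]  ->  [[237883, -854388], [66222, -237845]]
... * rho(a) = [[3, 1], [11, 4]]  ->  [[-8684619, -3179669], [-2417629, -885158]]
... * rho(b) = [[-5, 18], [-12, 43]]  ->  [[81579123, -293048909], [22710041, -81579116]]
... * rho(a^-1) = [[4, -1], [-11, 3]]  ->  [[3549854491, -960725850], [988210440, -267447389]]
... * rho(b) = [[-5, 18], [-12, 43]]  ->  [[-6220562255, 22586169288], [-1731683532, 6287550193]]
... * rho(b) = [[-5, 18], [-12, 43]]  ->  [[-239931220181, 859235158794], [-66792184656, 239194354723]]
... * rho(b) = [[-5, 18], [-12, 43]]  ->  [[-9111165804623, 32628349864884], [-2536371333396, 9083097929281]]
... * rho(a) = [[3, 1], [11, 4]]  ->  [[331578351099855, 121402233654913], [92304963221903, 33796020383728]]
... * rho(a) = [[3, 1], [11, 4]]  ->  [[2330159623503608, 817187285719507], [648671113886717, 227489044756815]]
... * rho(b^-1) = [[43, -18], [12, -5]]  ->  [[110003111239289228, -46028809651662479], [30622726434210611, -12813525273744981]]
... * rho(a) = [[3, 1], [11, 4]]  ->  [[-176307572450419585, -74112127367360688], [-49080598708562958, -20631374660769313]]
... * rho(b) = [[-5, 18], [-12, 43]]  ->  [[1770883390660426181, -6360357780904062114], [492979489472046546, -1770599887167213703]]
... * rho(a) = [[3, 1], [11, 4]]  ->  [[-64651285417963404711, -23670547732955822275], [-17997660290423211095, -6589420059196808266]]
tr = -64651285417963404711 + -6589420059196808266 = -71240705477160212977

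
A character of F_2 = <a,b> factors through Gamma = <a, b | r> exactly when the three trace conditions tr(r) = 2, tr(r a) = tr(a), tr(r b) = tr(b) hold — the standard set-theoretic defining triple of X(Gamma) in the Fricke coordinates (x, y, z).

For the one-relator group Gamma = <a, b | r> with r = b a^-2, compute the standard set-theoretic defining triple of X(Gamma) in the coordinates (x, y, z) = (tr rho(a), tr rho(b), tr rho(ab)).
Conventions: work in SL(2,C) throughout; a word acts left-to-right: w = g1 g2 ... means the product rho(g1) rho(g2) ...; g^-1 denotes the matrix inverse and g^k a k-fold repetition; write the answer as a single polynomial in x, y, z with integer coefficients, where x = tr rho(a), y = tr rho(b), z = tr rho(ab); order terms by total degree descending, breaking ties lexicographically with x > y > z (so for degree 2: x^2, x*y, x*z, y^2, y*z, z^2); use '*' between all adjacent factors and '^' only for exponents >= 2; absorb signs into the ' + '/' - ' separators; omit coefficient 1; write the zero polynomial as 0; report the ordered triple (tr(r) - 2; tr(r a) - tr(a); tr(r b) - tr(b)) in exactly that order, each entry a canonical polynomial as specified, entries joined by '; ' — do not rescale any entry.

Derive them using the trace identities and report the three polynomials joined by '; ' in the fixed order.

x^2*y - x*z - y - 2; x*y - x - z; x^2*y^2 - x*y*z - x^2 - y^2 - y + 2

trace(a^-1 b) = trace(b)*trace(a) - trace(b a)  (eliminate a^-1) = x*y - z
trace(b a^-2) = trace(a^-1 b)*trace(a) - trace(a^-1 b a)  (eliminate a^-1) = x^2*y - x*z - y
trace(b^2) = trace(b)*trace(b) - trace(1) = y^2 - 2
trace(b^2 a) = trace(b)*trace(a b) - trace(a) = y*z - x
trace(a^-1 b^2) = trace(b^2)*trace(a) - trace(b^2 a) = x*y^2 - y*z - x
so trace(b a^-2 b) = trace(a^-1 b^2)*trace(a) - trace(a^-1 b^2 a) = x^2*y^2 - x*y*z - x^2 - y^2 + 2
assemble the triple (trace(r) - 2; trace(r a) - x; trace(r b) - y)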